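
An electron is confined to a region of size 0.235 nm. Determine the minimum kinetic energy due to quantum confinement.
172.475 meV

Using the uncertainty principle:

1. Position uncertainty: Δx ≈ 2.350e-10 m
2. Minimum momentum uncertainty: Δp = ℏ/(2Δx) = 2.244e-25 kg·m/s
3. Minimum kinetic energy:
   KE = (Δp)²/(2m) = (2.244e-25)²/(2 × 9.109e-31 kg)
   KE = 2.763e-20 J = 172.475 meV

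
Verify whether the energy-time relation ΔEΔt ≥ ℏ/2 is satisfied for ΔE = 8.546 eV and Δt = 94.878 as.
Yes, it satisfies the uncertainty relation.

Calculate the product ΔEΔt:
ΔE = 8.546 eV = 1.369e-18 J
ΔEΔt = (1.369e-18 J) × (9.488e-17 s)
ΔEΔt = 1.299e-34 J·s

Compare to the minimum allowed value ℏ/2:
ℏ/2 = 5.273e-35 J·s

Since ΔEΔt = 1.299e-34 J·s ≥ 5.273e-35 J·s = ℏ/2,
this satisfies the uncertainty relation.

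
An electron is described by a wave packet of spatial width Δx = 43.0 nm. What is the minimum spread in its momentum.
1.226 × 10^-27 kg·m/s

For a wave packet, the spatial width Δx and momentum spread Δp are related by the uncertainty principle:
ΔxΔp ≥ ℏ/2

The minimum momentum spread is:
Δp_min = ℏ/(2Δx)
Δp_min = (1.055e-34 J·s) / (2 × 4.300e-08 m)
Δp_min = 1.226e-27 kg·m/s

A wave packet cannot have both a well-defined position and well-defined momentum.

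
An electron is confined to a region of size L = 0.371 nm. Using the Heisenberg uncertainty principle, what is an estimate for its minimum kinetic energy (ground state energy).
69.201 meV

Using the uncertainty principle to estimate ground state energy:

1. The position uncertainty is approximately the confinement size:
   Δx ≈ L = 3.710e-10 m

2. From ΔxΔp ≥ ℏ/2, the minimum momentum uncertainty is:
   Δp ≈ ℏ/(2L) = 1.421e-25 kg·m/s

3. The kinetic energy is approximately:
   KE ≈ (Δp)²/(2m) = (1.421e-25)²/(2 × 9.109e-31 kg)
   KE ≈ 1.109e-20 J = 69.201 meV

This is an order-of-magnitude estimate of the ground state energy.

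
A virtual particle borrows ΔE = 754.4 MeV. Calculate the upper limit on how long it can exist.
4.362 × 10^-25 s

Using the energy-time uncertainty principle:
ΔEΔt ≥ ℏ/2

For a virtual particle borrowing energy ΔE, the maximum lifetime is:
Δt_max = ℏ/(2ΔE)

Converting energy:
ΔE = 754.4 MeV = 1.209e-10 J

Δt_max = (1.055e-34 J·s) / (2 × 1.209e-10 J)
Δt_max = 4.362e-25 s = 4.362 × 10^-25 s

Virtual particles with higher borrowed energy exist for shorter times.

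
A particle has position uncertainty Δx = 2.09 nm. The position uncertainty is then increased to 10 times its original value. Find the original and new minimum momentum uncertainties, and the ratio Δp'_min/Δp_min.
Original Δp_min = 2.523 × 10^-26 kg·m/s; new Δp'_min = 2.523 × 10^-27 kg·m/s; ratio Δp'_min/Δp_min = 1/10.

From the uncertainty principle ΔxΔp ≥ ℏ/2, the minimum momentum uncertainty is Δp_min = ℏ/(2Δx).

Original (Δx = 2.09 nm = 2.090e-09 m):
Δp_min = (1.055e-34 J·s)/(2 × 2.090e-09 m) = 2.523e-26 kg·m/s

When Δx → 10Δx:
Δp'_min = ℏ/(2 × 10Δx) = (1/10) × ℏ/(2Δx) = (1/10) × Δp_min
Δp'_min = 1/10 × 2.523e-26 kg·m/s = 2.523e-27 kg·m/s

Since Δp_min ∝ 1/Δx, when Δx is increased to 10 times its original value, Δp_min decreases to 1/10 of its original value.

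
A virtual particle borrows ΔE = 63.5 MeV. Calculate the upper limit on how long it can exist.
5.183 ys

Using the energy-time uncertainty principle:
ΔEΔt ≥ ℏ/2

For a virtual particle borrowing energy ΔE, the maximum lifetime is:
Δt_max = ℏ/(2ΔE)

Converting energy:
ΔE = 63.5 MeV = 1.017e-11 J

Δt_max = (1.055e-34 J·s) / (2 × 1.017e-11 J)
Δt_max = 5.183e-24 s = 5.183 ys

Virtual particles with higher borrowed energy exist for shorter times.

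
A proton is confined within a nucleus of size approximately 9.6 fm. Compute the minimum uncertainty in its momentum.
5.493 × 10^-21 kg·m/s

Using the Heisenberg uncertainty principle:
ΔxΔp ≥ ℏ/2

With Δx ≈ L = 9.600e-15 m (the confinement size):
Δp_min = ℏ/(2Δx)
Δp_min = (1.055e-34 J·s) / (2 × 9.600e-15 m)
Δp_min = 5.493e-21 kg·m/s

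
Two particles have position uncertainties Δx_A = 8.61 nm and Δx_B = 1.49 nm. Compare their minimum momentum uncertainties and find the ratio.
Particle B has the larger minimum momentum uncertainty, by a factor of 5.78.

For each particle, the minimum momentum uncertainty is Δp_min = ℏ/(2Δx):

Particle A: Δp_A = ℏ/(2×8.610e-09 m) = 6.124e-27 kg·m/s
Particle B: Δp_B = ℏ/(2×1.490e-09 m) = 3.539e-26 kg·m/s

Ratio: Δp_B/Δp_A = 5.78

Since Δp_min ∝ 1/Δx, the particle with smaller position uncertainty (B) has larger momentum uncertainty.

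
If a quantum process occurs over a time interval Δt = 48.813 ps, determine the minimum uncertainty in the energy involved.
6.742 μeV

Using the energy-time uncertainty principle:
ΔEΔt ≥ ℏ/2

The minimum uncertainty in energy is:
ΔE_min = ℏ/(2Δt)
ΔE_min = (1.055e-34 J·s) / (2 × 4.881e-11 s)
ΔE_min = 1.080e-24 J = 6.742 μeV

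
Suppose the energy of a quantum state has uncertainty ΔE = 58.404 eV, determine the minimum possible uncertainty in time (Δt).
5.635 as

Using the energy-time uncertainty principle:
ΔEΔt ≥ ℏ/2

The minimum uncertainty in time is:
Δt_min = ℏ/(2ΔE)
Δt_min = (1.055e-34 J·s) / (2 × 9.357e-18 J)
Δt_min = 5.635e-18 s = 5.635 as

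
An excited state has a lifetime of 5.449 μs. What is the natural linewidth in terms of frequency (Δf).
14.604 kHz

Using the energy-time uncertainty principle and E = hf:
ΔEΔt ≥ ℏ/2
hΔf·Δt ≥ ℏ/2

The minimum frequency uncertainty is:
Δf = ℏ/(2hτ) = 1/(4πτ)
Δf = 1/(4π × 5.449e-06 s)
Δf = 1.460e+04 Hz = 14.604 kHz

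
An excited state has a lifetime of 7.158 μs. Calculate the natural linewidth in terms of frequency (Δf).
11.117 kHz

Using the energy-time uncertainty principle and E = hf:
ΔEΔt ≥ ℏ/2
hΔf·Δt ≥ ℏ/2

The minimum frequency uncertainty is:
Δf = ℏ/(2hτ) = 1/(4πτ)
Δf = 1/(4π × 7.158e-06 s)
Δf = 1.112e+04 Hz = 11.117 kHz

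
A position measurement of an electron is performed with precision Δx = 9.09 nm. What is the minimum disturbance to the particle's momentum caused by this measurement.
5.801 × 10^-27 kg·m/s

The uncertainty principle implies that measuring position disturbs momentum:
ΔxΔp ≥ ℏ/2

When we measure position with precision Δx, we necessarily introduce a momentum uncertainty:
Δp ≥ ℏ/(2Δx)
Δp_min = (1.055e-34 J·s) / (2 × 9.090e-09 m)
Δp_min = 5.801e-27 kg·m/s

The more precisely we measure position, the greater the momentum disturbance.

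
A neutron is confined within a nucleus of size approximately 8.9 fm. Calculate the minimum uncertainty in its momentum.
5.925 × 10^-21 kg·m/s

Using the Heisenberg uncertainty principle:
ΔxΔp ≥ ℏ/2

With Δx ≈ L = 8.900e-15 m (the confinement size):
Δp_min = ℏ/(2Δx)
Δp_min = (1.055e-34 J·s) / (2 × 8.900e-15 m)
Δp_min = 5.925e-21 kg·m/s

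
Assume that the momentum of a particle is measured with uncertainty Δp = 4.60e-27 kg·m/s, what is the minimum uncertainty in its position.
11.463 nm

Using the Heisenberg uncertainty principle:
ΔxΔp ≥ ℏ/2

The minimum uncertainty in position is:
Δx_min = ℏ/(2Δp)
Δx_min = (1.055e-34 J·s) / (2 × 4.600e-27 kg·m/s)
Δx_min = 1.146e-08 m = 11.463 nm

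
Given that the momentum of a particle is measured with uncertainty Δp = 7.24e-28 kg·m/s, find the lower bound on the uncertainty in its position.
72.830 nm

Using the Heisenberg uncertainty principle:
ΔxΔp ≥ ℏ/2

The minimum uncertainty in position is:
Δx_min = ℏ/(2Δp)
Δx_min = (1.055e-34 J·s) / (2 × 7.240e-28 kg·m/s)
Δx_min = 7.283e-08 m = 72.830 nm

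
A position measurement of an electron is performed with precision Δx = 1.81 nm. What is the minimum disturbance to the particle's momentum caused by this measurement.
2.913 × 10^-26 kg·m/s

The uncertainty principle implies that measuring position disturbs momentum:
ΔxΔp ≥ ℏ/2

When we measure position with precision Δx, we necessarily introduce a momentum uncertainty:
Δp ≥ ℏ/(2Δx)
Δp_min = (1.055e-34 J·s) / (2 × 1.810e-09 m)
Δp_min = 2.913e-26 kg·m/s

The more precisely we measure position, the greater the momentum disturbance.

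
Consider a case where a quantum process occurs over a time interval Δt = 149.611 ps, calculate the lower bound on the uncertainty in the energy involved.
2.200 μeV

Using the energy-time uncertainty principle:
ΔEΔt ≥ ℏ/2

The minimum uncertainty in energy is:
ΔE_min = ℏ/(2Δt)
ΔE_min = (1.055e-34 J·s) / (2 × 1.496e-10 s)
ΔE_min = 3.524e-25 J = 2.200 μeV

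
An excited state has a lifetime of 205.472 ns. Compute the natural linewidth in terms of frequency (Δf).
387.291 kHz

Using the energy-time uncertainty principle and E = hf:
ΔEΔt ≥ ℏ/2
hΔf·Δt ≥ ℏ/2

The minimum frequency uncertainty is:
Δf = ℏ/(2hτ) = 1/(4πτ)
Δf = 1/(4π × 2.055e-07 s)
Δf = 3.873e+05 Hz = 387.291 kHz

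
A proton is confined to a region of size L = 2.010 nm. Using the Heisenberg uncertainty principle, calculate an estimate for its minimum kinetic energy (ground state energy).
1.284 μeV

Using the uncertainty principle to estimate ground state energy:

1. The position uncertainty is approximately the confinement size:
   Δx ≈ L = 2.010e-09 m

2. From ΔxΔp ≥ ℏ/2, the minimum momentum uncertainty is:
   Δp ≈ ℏ/(2L) = 2.623e-26 kg·m/s

3. The kinetic energy is approximately:
   KE ≈ (Δp)²/(2m) = (2.623e-26)²/(2 × 1.673e-27 kg)
   KE ≈ 2.057e-25 J = 1.284 μeV

This is an order-of-magnitude estimate of the ground state energy.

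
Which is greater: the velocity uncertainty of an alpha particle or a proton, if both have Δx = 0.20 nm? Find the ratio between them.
The proton has the larger minimum velocity uncertainty, by a ratio of 4.0.

For both particles, Δp_min = ℏ/(2Δx) = 2.636e-25 kg·m/s (same for both).

The velocity uncertainty is Δv = Δp/m:
- alpha particle: Δv = 2.636e-25 / 6.645e-27 = 3.968e+01 m/s = 39.677 m/s
- proton: Δv = 2.636e-25 / 1.673e-27 = 1.576e+02 m/s = 157.623 m/s

Ratio: 1.576e+02 / 3.968e+01 = 4.0

The lighter particle has larger velocity uncertainty because Δv ∝ 1/m.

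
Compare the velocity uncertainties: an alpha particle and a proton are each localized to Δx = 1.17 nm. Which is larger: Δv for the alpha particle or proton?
The proton has the larger minimum velocity uncertainty, by a ratio of 4.0.

For both particles, Δp_min = ℏ/(2Δx) = 4.507e-26 kg·m/s (same for both).

The velocity uncertainty is Δv = Δp/m:
- alpha particle: Δv = 4.507e-26 / 6.645e-27 = 6.782e+00 m/s = 6.782 m/s
- proton: Δv = 4.507e-26 / 1.673e-27 = 2.694e+01 m/s = 26.944 m/s

Ratio: 2.694e+01 / 6.782e+00 = 4.0

The lighter particle has larger velocity uncertainty because Δv ∝ 1/m.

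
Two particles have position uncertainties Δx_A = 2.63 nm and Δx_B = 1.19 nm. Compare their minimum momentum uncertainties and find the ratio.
Particle B has the larger minimum momentum uncertainty, by a factor of 2.21.

For each particle, the minimum momentum uncertainty is Δp_min = ℏ/(2Δx):

Particle A: Δp_A = ℏ/(2×2.630e-09 m) = 2.005e-26 kg·m/s
Particle B: Δp_B = ℏ/(2×1.190e-09 m) = 4.431e-26 kg·m/s

Ratio: Δp_B/Δp_A = 2.21

Since Δp_min ∝ 1/Δx, the particle with smaller position uncertainty (B) has larger momentum uncertainty.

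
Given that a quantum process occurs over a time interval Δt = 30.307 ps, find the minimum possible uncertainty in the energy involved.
10.859 μeV

Using the energy-time uncertainty principle:
ΔEΔt ≥ ℏ/2

The minimum uncertainty in energy is:
ΔE_min = ℏ/(2Δt)
ΔE_min = (1.055e-34 J·s) / (2 × 3.031e-11 s)
ΔE_min = 1.740e-24 J = 10.859 μeV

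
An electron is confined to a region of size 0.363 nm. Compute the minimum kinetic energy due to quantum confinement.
72.285 meV

Using the uncertainty principle:

1. Position uncertainty: Δx ≈ 3.630e-10 m
2. Minimum momentum uncertainty: Δp = ℏ/(2Δx) = 1.453e-25 kg·m/s
3. Minimum kinetic energy:
   KE = (Δp)²/(2m) = (1.453e-25)²/(2 × 9.109e-31 kg)
   KE = 1.158e-20 J = 72.285 meV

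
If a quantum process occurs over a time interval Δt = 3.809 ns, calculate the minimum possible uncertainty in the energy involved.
86.402 neV

Using the energy-time uncertainty principle:
ΔEΔt ≥ ℏ/2

The minimum uncertainty in energy is:
ΔE_min = ℏ/(2Δt)
ΔE_min = (1.055e-34 J·s) / (2 × 3.809e-09 s)
ΔE_min = 1.384e-26 J = 86.402 neV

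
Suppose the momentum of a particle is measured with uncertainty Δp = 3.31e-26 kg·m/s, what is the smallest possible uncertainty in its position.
1.593 nm

Using the Heisenberg uncertainty principle:
ΔxΔp ≥ ℏ/2

The minimum uncertainty in position is:
Δx_min = ℏ/(2Δp)
Δx_min = (1.055e-34 J·s) / (2 × 3.310e-26 kg·m/s)
Δx_min = 1.593e-09 m = 1.593 nm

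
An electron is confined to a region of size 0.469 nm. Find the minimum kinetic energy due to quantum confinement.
43.303 meV

Using the uncertainty principle:

1. Position uncertainty: Δx ≈ 4.690e-10 m
2. Minimum momentum uncertainty: Δp = ℏ/(2Δx) = 1.124e-25 kg·m/s
3. Minimum kinetic energy:
   KE = (Δp)²/(2m) = (1.124e-25)²/(2 × 9.109e-31 kg)
   KE = 6.938e-21 J = 43.303 meV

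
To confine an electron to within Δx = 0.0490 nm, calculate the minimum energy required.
3.967 eV

Localizing a particle requires giving it sufficient momentum uncertainty:

1. From uncertainty principle: Δp ≥ ℏ/(2Δx)
   Δp_min = (1.055e-34 J·s) / (2 × 4.900e-11 m)
   Δp_min = 1.076e-24 kg·m/s

2. This momentum uncertainty corresponds to kinetic energy:
   KE ≈ (Δp)²/(2m) = (1.076e-24)²/(2 × 9.109e-31 kg)
   KE = 6.356e-19 J = 3.967 eV

Tighter localization requires more energy.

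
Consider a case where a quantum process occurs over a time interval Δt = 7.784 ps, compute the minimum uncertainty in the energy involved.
42.280 μeV

Using the energy-time uncertainty principle:
ΔEΔt ≥ ℏ/2

The minimum uncertainty in energy is:
ΔE_min = ℏ/(2Δt)
ΔE_min = (1.055e-34 J·s) / (2 × 7.784e-12 s)
ΔE_min = 6.774e-24 J = 42.280 μeV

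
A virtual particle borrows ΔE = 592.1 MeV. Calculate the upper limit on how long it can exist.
5.558 × 10^-25 s

Using the energy-time uncertainty principle:
ΔEΔt ≥ ℏ/2

For a virtual particle borrowing energy ΔE, the maximum lifetime is:
Δt_max = ℏ/(2ΔE)

Converting energy:
ΔE = 592.1 MeV = 9.486e-11 J

Δt_max = (1.055e-34 J·s) / (2 × 9.486e-11 J)
Δt_max = 5.558e-25 s = 5.558 × 10^-25 s

Virtual particles with higher borrowed energy exist for shorter times.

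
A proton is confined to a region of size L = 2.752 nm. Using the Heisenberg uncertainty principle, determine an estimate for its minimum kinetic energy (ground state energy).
684.948 neV

Using the uncertainty principle to estimate ground state energy:

1. The position uncertainty is approximately the confinement size:
   Δx ≈ L = 2.752e-09 m

2. From ΔxΔp ≥ ℏ/2, the minimum momentum uncertainty is:
   Δp ≈ ℏ/(2L) = 1.916e-26 kg·m/s

3. The kinetic energy is approximately:
   KE ≈ (Δp)²/(2m) = (1.916e-26)²/(2 × 1.673e-27 kg)
   KE ≈ 1.097e-25 J = 684.948 neV

This is an order-of-magnitude estimate of the ground state energy.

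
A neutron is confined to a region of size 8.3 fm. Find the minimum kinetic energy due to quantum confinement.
75.197 keV

Using the uncertainty principle:

1. Position uncertainty: Δx ≈ 8.300e-15 m
2. Minimum momentum uncertainty: Δp = ℏ/(2Δx) = 6.353e-21 kg·m/s
3. Minimum kinetic energy:
   KE = (Δp)²/(2m) = (6.353e-21)²/(2 × 1.675e-27 kg)
   KE = 1.205e-14 J = 75.197 keV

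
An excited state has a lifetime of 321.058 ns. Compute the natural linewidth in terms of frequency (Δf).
247.860 kHz

Using the energy-time uncertainty principle and E = hf:
ΔEΔt ≥ ℏ/2
hΔf·Δt ≥ ℏ/2

The minimum frequency uncertainty is:
Δf = ℏ/(2hτ) = 1/(4πτ)
Δf = 1/(4π × 3.211e-07 s)
Δf = 2.479e+05 Hz = 247.860 kHz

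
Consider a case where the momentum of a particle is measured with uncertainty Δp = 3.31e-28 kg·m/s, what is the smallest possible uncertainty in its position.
159.301 nm

Using the Heisenberg uncertainty principle:
ΔxΔp ≥ ℏ/2

The minimum uncertainty in position is:
Δx_min = ℏ/(2Δp)
Δx_min = (1.055e-34 J·s) / (2 × 3.310e-28 kg·m/s)
Δx_min = 1.593e-07 m = 159.301 nm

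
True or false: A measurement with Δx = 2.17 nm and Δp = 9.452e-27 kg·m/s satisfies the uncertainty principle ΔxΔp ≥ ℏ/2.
No, it violates the uncertainty principle (impossible measurement).

Calculate the product ΔxΔp:
ΔxΔp = (2.170e-09 m) × (9.452e-27 kg·m/s)
ΔxΔp = 2.051e-35 J·s

Compare to the minimum allowed value ℏ/2:
ℏ/2 = 5.273e-35 J·s

Since ΔxΔp = 2.051e-35 J·s < 5.273e-35 J·s = ℏ/2,
the measurement violates the uncertainty principle.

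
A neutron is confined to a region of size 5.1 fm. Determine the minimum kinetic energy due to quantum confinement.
199.166 keV

Using the uncertainty principle:

1. Position uncertainty: Δx ≈ 5.100e-15 m
2. Minimum momentum uncertainty: Δp = ℏ/(2Δx) = 1.034e-20 kg·m/s
3. Minimum kinetic energy:
   KE = (Δp)²/(2m) = (1.034e-20)²/(2 × 1.675e-27 kg)
   KE = 3.191e-14 J = 199.166 keV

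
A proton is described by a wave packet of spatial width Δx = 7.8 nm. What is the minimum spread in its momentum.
6.760 × 10^-27 kg·m/s

For a wave packet, the spatial width Δx and momentum spread Δp are related by the uncertainty principle:
ΔxΔp ≥ ℏ/2

The minimum momentum spread is:
Δp_min = ℏ/(2Δx)
Δp_min = (1.055e-34 J·s) / (2 × 7.800e-09 m)
Δp_min = 6.760e-27 kg·m/s

A wave packet cannot have both a well-defined position and well-defined momentum.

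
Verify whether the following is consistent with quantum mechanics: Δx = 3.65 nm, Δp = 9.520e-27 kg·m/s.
No, it violates the uncertainty principle (impossible measurement).

Calculate the product ΔxΔp:
ΔxΔp = (3.650e-09 m) × (9.520e-27 kg·m/s)
ΔxΔp = 3.475e-35 J·s

Compare to the minimum allowed value ℏ/2:
ℏ/2 = 5.273e-35 J·s

Since ΔxΔp = 3.475e-35 J·s < 5.273e-35 J·s = ℏ/2,
the measurement violates the uncertainty principle.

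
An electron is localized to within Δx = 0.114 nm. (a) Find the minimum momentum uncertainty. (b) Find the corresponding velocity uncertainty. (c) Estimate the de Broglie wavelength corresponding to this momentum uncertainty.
(a) Δp_min = 4.625 × 10^-25 kg·m/s
(b) Δv_min = 507.753 km/s
(c) λ_dB = 1.433 nm

Step-by-step:

(a) From the uncertainty principle:
Δp_min = ℏ/(2Δx) = (1.055e-34 J·s)/(2 × 1.140e-10 m) = 4.625e-25 kg·m/s

(b) The velocity uncertainty:
Δv = Δp/m = (4.625e-25 kg·m/s)/(9.109e-31 kg) = 5.078e+05 m/s = 507.753 km/s

(c) The de Broglie wavelength for this momentum:
λ = h/p = (6.626e-34 J·s)/(4.625e-25 kg·m/s) = 1.433e-09 m = 1.433 nm

Note: The de Broglie wavelength is comparable to the localization size, as expected from wave-particle duality.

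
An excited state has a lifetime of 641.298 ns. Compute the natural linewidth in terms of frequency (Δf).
124.088 kHz

Using the energy-time uncertainty principle and E = hf:
ΔEΔt ≥ ℏ/2
hΔf·Δt ≥ ℏ/2

The minimum frequency uncertainty is:
Δf = ℏ/(2hτ) = 1/(4πτ)
Δf = 1/(4π × 6.413e-07 s)
Δf = 1.241e+05 Hz = 124.088 kHz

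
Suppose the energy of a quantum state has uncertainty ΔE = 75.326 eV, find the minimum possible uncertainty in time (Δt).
4.369 as

Using the energy-time uncertainty principle:
ΔEΔt ≥ ℏ/2

The minimum uncertainty in time is:
Δt_min = ℏ/(2ΔE)
Δt_min = (1.055e-34 J·s) / (2 × 1.207e-17 J)
Δt_min = 4.369e-18 s = 4.369 as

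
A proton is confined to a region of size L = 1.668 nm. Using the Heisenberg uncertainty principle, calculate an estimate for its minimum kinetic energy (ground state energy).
1.864 μeV

Using the uncertainty principle to estimate ground state energy:

1. The position uncertainty is approximately the confinement size:
   Δx ≈ L = 1.668e-09 m

2. From ΔxΔp ≥ ℏ/2, the minimum momentum uncertainty is:
   Δp ≈ ℏ/(2L) = 3.161e-26 kg·m/s

3. The kinetic energy is approximately:
   KE ≈ (Δp)²/(2m) = (3.161e-26)²/(2 × 1.673e-27 kg)
   KE ≈ 2.987e-25 J = 1.864 μeV

This is an order-of-magnitude estimate of the ground state energy.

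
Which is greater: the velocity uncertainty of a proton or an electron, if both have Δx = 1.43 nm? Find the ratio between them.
The electron has the larger minimum velocity uncertainty, by a ratio of 1836.2.

For both particles, Δp_min = ℏ/(2Δx) = 3.687e-26 kg·m/s (same for both).

The velocity uncertainty is Δv = Δp/m:
- proton: Δv = 3.687e-26 / 1.673e-27 = 2.205e+01 m/s = 22.045 m/s
- electron: Δv = 3.687e-26 / 9.109e-31 = 4.048e+04 m/s = 40.478 km/s

Ratio: 4.048e+04 / 2.205e+01 = 1836.2

The lighter particle has larger velocity uncertainty because Δv ∝ 1/m.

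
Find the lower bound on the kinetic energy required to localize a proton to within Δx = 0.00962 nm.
56.054 meV

Localizing a particle requires giving it sufficient momentum uncertainty:

1. From uncertainty principle: Δp ≥ ℏ/(2Δx)
   Δp_min = (1.055e-34 J·s) / (2 × 9.620e-12 m)
   Δp_min = 5.481e-24 kg·m/s

2. This momentum uncertainty corresponds to kinetic energy:
   KE ≈ (Δp)²/(2m) = (5.481e-24)²/(2 × 1.673e-27 kg)
   KE = 8.981e-21 J = 56.054 meV

Tighter localization requires more energy.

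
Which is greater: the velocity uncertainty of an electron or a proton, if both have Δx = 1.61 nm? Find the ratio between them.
The electron has the larger minimum velocity uncertainty, by a ratio of 1836.2.

For both particles, Δp_min = ℏ/(2Δx) = 3.275e-26 kg·m/s (same for both).

The velocity uncertainty is Δv = Δp/m:
- electron: Δv = 3.275e-26 / 9.109e-31 = 3.595e+04 m/s = 35.953 km/s
- proton: Δv = 3.275e-26 / 1.673e-27 = 1.958e+01 m/s = 19.580 m/s

Ratio: 3.595e+04 / 1.958e+01 = 1836.2

The lighter particle has larger velocity uncertainty because Δv ∝ 1/m.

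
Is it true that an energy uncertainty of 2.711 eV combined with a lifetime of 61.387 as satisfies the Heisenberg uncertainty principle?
No, it violates the uncertainty relation.

Calculate the product ΔEΔt:
ΔE = 2.711 eV = 4.344e-19 J
ΔEΔt = (4.344e-19 J) × (6.139e-17 s)
ΔEΔt = 2.666e-35 J·s

Compare to the minimum allowed value ℏ/2:
ℏ/2 = 5.273e-35 J·s

Since ΔEΔt = 2.666e-35 J·s < 5.273e-35 J·s = ℏ/2,
this violates the uncertainty relation.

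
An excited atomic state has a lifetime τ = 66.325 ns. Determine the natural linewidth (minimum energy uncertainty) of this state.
4.962 neV

Using the energy-time uncertainty principle:
ΔEΔt ≥ ℏ/2

The lifetime τ represents the time uncertainty Δt.
The natural linewidth (minimum energy uncertainty) is:

ΔE = ℏ/(2τ)
ΔE = (1.055e-34 J·s) / (2 × 6.633e-08 s)
ΔE = 7.950e-28 J = 4.962 neV

This natural linewidth limits the precision of spectroscopic measurements.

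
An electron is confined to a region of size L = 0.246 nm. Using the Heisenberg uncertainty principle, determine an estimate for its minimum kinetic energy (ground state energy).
157.396 meV

Using the uncertainty principle to estimate ground state energy:

1. The position uncertainty is approximately the confinement size:
   Δx ≈ L = 2.460e-10 m

2. From ΔxΔp ≥ ℏ/2, the minimum momentum uncertainty is:
   Δp ≈ ℏ/(2L) = 2.143e-25 kg·m/s

3. The kinetic energy is approximately:
   KE ≈ (Δp)²/(2m) = (2.143e-25)²/(2 × 9.109e-31 kg)
   KE ≈ 2.522e-20 J = 157.396 meV

This is an order-of-magnitude estimate of the ground state energy.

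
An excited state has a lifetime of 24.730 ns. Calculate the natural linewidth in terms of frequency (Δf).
3.218 MHz

Using the energy-time uncertainty principle and E = hf:
ΔEΔt ≥ ℏ/2
hΔf·Δt ≥ ℏ/2

The minimum frequency uncertainty is:
Δf = ℏ/(2hτ) = 1/(4πτ)
Δf = 1/(4π × 2.473e-08 s)
Δf = 3.218e+06 Hz = 3.218 MHz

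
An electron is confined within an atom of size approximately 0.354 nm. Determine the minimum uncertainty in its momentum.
1.490 × 10^-25 kg·m/s

Using the Heisenberg uncertainty principle:
ΔxΔp ≥ ℏ/2

With Δx ≈ L = 3.540e-10 m (the confinement size):
Δp_min = ℏ/(2Δx)
Δp_min = (1.055e-34 J·s) / (2 × 3.540e-10 m)
Δp_min = 1.490e-25 kg·m/s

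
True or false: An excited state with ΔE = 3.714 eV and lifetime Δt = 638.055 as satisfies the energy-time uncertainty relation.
Yes, it satisfies the uncertainty relation.

Calculate the product ΔEΔt:
ΔE = 3.714 eV = 5.950e-19 J
ΔEΔt = (5.950e-19 J) × (6.381e-16 s)
ΔEΔt = 3.797e-34 J·s

Compare to the minimum allowed value ℏ/2:
ℏ/2 = 5.273e-35 J·s

Since ΔEΔt = 3.797e-34 J·s ≥ 5.273e-35 J·s = ℏ/2,
this satisfies the uncertainty relation.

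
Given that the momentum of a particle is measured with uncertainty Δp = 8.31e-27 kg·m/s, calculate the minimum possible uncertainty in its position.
6.345 nm

Using the Heisenberg uncertainty principle:
ΔxΔp ≥ ℏ/2

The minimum uncertainty in position is:
Δx_min = ℏ/(2Δp)
Δx_min = (1.055e-34 J·s) / (2 × 8.310e-27 kg·m/s)
Δx_min = 6.345e-09 m = 6.345 nm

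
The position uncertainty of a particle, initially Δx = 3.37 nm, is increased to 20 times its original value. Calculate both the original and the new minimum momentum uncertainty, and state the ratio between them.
Original Δp_min = 1.565 × 10^-26 kg·m/s; new Δp'_min = 7.823 × 10^-28 kg·m/s; ratio Δp'_min/Δp_min = 1/20.

From the uncertainty principle ΔxΔp ≥ ℏ/2, the minimum momentum uncertainty is Δp_min = ℏ/(2Δx).

Original (Δx = 3.37 nm = 3.370e-09 m):
Δp_min = (1.055e-34 J·s)/(2 × 3.370e-09 m) = 1.565e-26 kg·m/s

When Δx → 20Δx:
Δp'_min = ℏ/(2 × 20Δx) = (1/20) × ℏ/(2Δx) = (1/20) × Δp_min
Δp'_min = 1/20 × 1.565e-26 kg·m/s = 7.823e-28 kg·m/s

Since Δp_min ∝ 1/Δx, when Δx is increased to 20 times its original value, Δp_min decreases to 1/20 of its original value.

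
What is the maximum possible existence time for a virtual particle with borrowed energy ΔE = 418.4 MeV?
7.866 × 10^-25 s

Using the energy-time uncertainty principle:
ΔEΔt ≥ ℏ/2

For a virtual particle borrowing energy ΔE, the maximum lifetime is:
Δt_max = ℏ/(2ΔE)

Converting energy:
ΔE = 418.4 MeV = 6.704e-11 J

Δt_max = (1.055e-34 J·s) / (2 × 6.704e-11 J)
Δt_max = 7.866e-25 s = 7.866 × 10^-25 s

Virtual particles with higher borrowed energy exist for shorter times.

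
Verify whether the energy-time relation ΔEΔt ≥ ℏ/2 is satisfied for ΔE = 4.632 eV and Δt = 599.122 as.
Yes, it satisfies the uncertainty relation.

Calculate the product ΔEΔt:
ΔE = 4.632 eV = 7.421e-19 J
ΔEΔt = (7.421e-19 J) × (5.991e-16 s)
ΔEΔt = 4.446e-34 J·s

Compare to the minimum allowed value ℏ/2:
ℏ/2 = 5.273e-35 J·s

Since ΔEΔt = 4.446e-34 J·s ≥ 5.273e-35 J·s = ℏ/2,
this satisfies the uncertainty relation.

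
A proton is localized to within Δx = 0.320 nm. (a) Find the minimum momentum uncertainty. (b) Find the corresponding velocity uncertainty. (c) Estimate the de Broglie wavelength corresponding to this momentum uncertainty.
(a) Δp_min = 1.648 × 10^-25 kg·m/s
(b) Δv_min = 98.514 m/s
(c) λ_dB = 4.021 nm

Step-by-step:

(a) From the uncertainty principle:
Δp_min = ℏ/(2Δx) = (1.055e-34 J·s)/(2 × 3.200e-10 m) = 1.648e-25 kg·m/s

(b) The velocity uncertainty:
Δv = Δp/m = (1.648e-25 kg·m/s)/(1.673e-27 kg) = 9.851e+01 m/s = 98.514 m/s

(c) The de Broglie wavelength for this momentum:
λ = h/p = (6.626e-34 J·s)/(1.648e-25 kg·m/s) = 4.021e-09 m = 4.021 nm

Note: The de Broglie wavelength is comparable to the localization size, as expected from wave-particle duality.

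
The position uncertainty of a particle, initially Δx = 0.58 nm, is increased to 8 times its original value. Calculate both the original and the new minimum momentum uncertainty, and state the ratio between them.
Original Δp_min = 9.091 × 10^-26 kg·m/s; new Δp'_min = 1.136 × 10^-26 kg·m/s; ratio Δp'_min/Δp_min = 1/8.

From the uncertainty principle ΔxΔp ≥ ℏ/2, the minimum momentum uncertainty is Δp_min = ℏ/(2Δx).

Original (Δx = 0.58 nm = 5.800e-10 m):
Δp_min = (1.055e-34 J·s)/(2 × 5.800e-10 m) = 9.091e-26 kg·m/s

When Δx → 8Δx:
Δp'_min = ℏ/(2 × 8Δx) = (1/8) × ℏ/(2Δx) = (1/8) × Δp_min
Δp'_min = 1/8 × 9.091e-26 kg·m/s = 1.136e-26 kg·m/s

Since Δp_min ∝ 1/Δx, when Δx is increased to 8 times its original value, Δp_min decreases to 1/8 of its original value.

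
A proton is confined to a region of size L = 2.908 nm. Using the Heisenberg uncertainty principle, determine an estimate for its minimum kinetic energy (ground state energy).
613.430 neV

Using the uncertainty principle to estimate ground state energy:

1. The position uncertainty is approximately the confinement size:
   Δx ≈ L = 2.908e-09 m

2. From ΔxΔp ≥ ℏ/2, the minimum momentum uncertainty is:
   Δp ≈ ℏ/(2L) = 1.813e-26 kg·m/s

3. The kinetic energy is approximately:
   KE ≈ (Δp)²/(2m) = (1.813e-26)²/(2 × 1.673e-27 kg)
   KE ≈ 9.828e-26 J = 613.430 neV

This is an order-of-magnitude estimate of the ground state energy.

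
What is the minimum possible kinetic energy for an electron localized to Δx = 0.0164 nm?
35.414 eV

Localizing a particle requires giving it sufficient momentum uncertainty:

1. From uncertainty principle: Δp ≥ ℏ/(2Δx)
   Δp_min = (1.055e-34 J·s) / (2 × 1.640e-11 m)
   Δp_min = 3.215e-24 kg·m/s

2. This momentum uncertainty corresponds to kinetic energy:
   KE ≈ (Δp)²/(2m) = (3.215e-24)²/(2 × 9.109e-31 kg)
   KE = 5.674e-18 J = 35.414 eV

Tighter localization requires more energy.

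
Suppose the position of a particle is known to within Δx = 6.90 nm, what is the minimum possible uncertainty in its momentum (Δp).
7.642 × 10^-27 kg·m/s

Using the Heisenberg uncertainty principle:
ΔxΔp ≥ ℏ/2

The minimum uncertainty in momentum is:
Δp_min = ℏ/(2Δx)
Δp_min = (1.055e-34 J·s) / (2 × 6.900e-09 m)
Δp_min = 7.642e-27 kg·m/s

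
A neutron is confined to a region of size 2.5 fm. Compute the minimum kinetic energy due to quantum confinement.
828.850 keV

Using the uncertainty principle:

1. Position uncertainty: Δx ≈ 2.500e-15 m
2. Minimum momentum uncertainty: Δp = ℏ/(2Δx) = 2.109e-20 kg·m/s
3. Minimum kinetic energy:
   KE = (Δp)²/(2m) = (2.109e-20)²/(2 × 1.675e-27 kg)
   KE = 1.328e-13 J = 828.850 keV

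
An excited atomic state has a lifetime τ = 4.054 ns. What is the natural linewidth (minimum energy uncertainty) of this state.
81.181 neV

Using the energy-time uncertainty principle:
ΔEΔt ≥ ℏ/2

The lifetime τ represents the time uncertainty Δt.
The natural linewidth (minimum energy uncertainty) is:

ΔE = ℏ/(2τ)
ΔE = (1.055e-34 J·s) / (2 × 4.054e-09 s)
ΔE = 1.301e-26 J = 81.181 neV

This natural linewidth limits the precision of spectroscopic measurements.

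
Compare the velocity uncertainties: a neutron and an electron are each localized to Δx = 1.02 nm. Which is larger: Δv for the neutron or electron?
The electron has the larger minimum velocity uncertainty, by a ratio of 1838.7.

For both particles, Δp_min = ℏ/(2Δx) = 5.169e-26 kg·m/s (same for both).

The velocity uncertainty is Δv = Δp/m:
- neutron: Δv = 5.169e-26 / 1.675e-27 = 3.086e+01 m/s = 30.864 m/s
- electron: Δv = 5.169e-26 / 9.109e-31 = 5.675e+04 m/s = 56.749 km/s

Ratio: 5.675e+04 / 3.086e+01 = 1838.7

The lighter particle has larger velocity uncertainty because Δv ∝ 1/m.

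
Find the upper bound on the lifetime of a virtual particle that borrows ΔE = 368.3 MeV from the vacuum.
8.936 × 10^-25 s

Using the energy-time uncertainty principle:
ΔEΔt ≥ ℏ/2

For a virtual particle borrowing energy ΔE, the maximum lifetime is:
Δt_max = ℏ/(2ΔE)

Converting energy:
ΔE = 368.3 MeV = 5.901e-11 J

Δt_max = (1.055e-34 J·s) / (2 × 5.901e-11 J)
Δt_max = 8.936e-25 s = 8.936 × 10^-25 s

Virtual particles with higher borrowed energy exist for shorter times.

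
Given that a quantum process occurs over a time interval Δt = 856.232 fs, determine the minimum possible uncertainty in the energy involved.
384.365 μeV

Using the energy-time uncertainty principle:
ΔEΔt ≥ ℏ/2

The minimum uncertainty in energy is:
ΔE_min = ℏ/(2Δt)
ΔE_min = (1.055e-34 J·s) / (2 × 8.562e-13 s)
ΔE_min = 6.158e-23 J = 384.365 μeV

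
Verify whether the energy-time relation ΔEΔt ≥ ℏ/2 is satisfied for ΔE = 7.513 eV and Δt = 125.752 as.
Yes, it satisfies the uncertainty relation.

Calculate the product ΔEΔt:
ΔE = 7.513 eV = 1.204e-18 J
ΔEΔt = (1.204e-18 J) × (1.258e-16 s)
ΔEΔt = 1.514e-34 J·s

Compare to the minimum allowed value ℏ/2:
ℏ/2 = 5.273e-35 J·s

Since ΔEΔt = 1.514e-34 J·s ≥ 5.273e-35 J·s = ℏ/2,
this satisfies the uncertainty relation.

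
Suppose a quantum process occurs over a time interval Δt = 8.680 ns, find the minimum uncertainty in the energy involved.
37.915 neV

Using the energy-time uncertainty principle:
ΔEΔt ≥ ℏ/2

The minimum uncertainty in energy is:
ΔE_min = ℏ/(2Δt)
ΔE_min = (1.055e-34 J·s) / (2 × 8.680e-09 s)
ΔE_min = 6.075e-27 J = 37.915 neV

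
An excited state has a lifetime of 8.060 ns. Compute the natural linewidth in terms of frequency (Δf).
9.873 MHz

Using the energy-time uncertainty principle and E = hf:
ΔEΔt ≥ ℏ/2
hΔf·Δt ≥ ℏ/2

The minimum frequency uncertainty is:
Δf = ℏ/(2hτ) = 1/(4πτ)
Δf = 1/(4π × 8.060e-09 s)
Δf = 9.873e+06 Hz = 9.873 MHz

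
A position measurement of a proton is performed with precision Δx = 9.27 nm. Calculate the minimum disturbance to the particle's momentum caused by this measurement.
5.688 × 10^-27 kg·m/s

The uncertainty principle implies that measuring position disturbs momentum:
ΔxΔp ≥ ℏ/2

When we measure position with precision Δx, we necessarily introduce a momentum uncertainty:
Δp ≥ ℏ/(2Δx)
Δp_min = (1.055e-34 J·s) / (2 × 9.270e-09 m)
Δp_min = 5.688e-27 kg·m/s

The more precisely we measure position, the greater the momentum disturbance.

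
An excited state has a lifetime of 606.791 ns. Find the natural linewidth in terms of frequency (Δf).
131.145 kHz

Using the energy-time uncertainty principle and E = hf:
ΔEΔt ≥ ℏ/2
hΔf·Δt ≥ ℏ/2

The minimum frequency uncertainty is:
Δf = ℏ/(2hτ) = 1/(4πτ)
Δf = 1/(4π × 6.068e-07 s)
Δf = 1.311e+05 Hz = 131.145 kHz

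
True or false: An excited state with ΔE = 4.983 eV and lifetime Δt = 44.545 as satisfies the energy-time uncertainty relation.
No, it violates the uncertainty relation.

Calculate the product ΔEΔt:
ΔE = 4.983 eV = 7.984e-19 J
ΔEΔt = (7.984e-19 J) × (4.455e-17 s)
ΔEΔt = 3.556e-35 J·s

Compare to the minimum allowed value ℏ/2:
ℏ/2 = 5.273e-35 J·s

Since ΔEΔt = 3.556e-35 J·s < 5.273e-35 J·s = ℏ/2,
this violates the uncertainty relation.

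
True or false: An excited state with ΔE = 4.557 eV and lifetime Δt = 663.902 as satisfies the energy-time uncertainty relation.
Yes, it satisfies the uncertainty relation.

Calculate the product ΔEΔt:
ΔE = 4.557 eV = 7.301e-19 J
ΔEΔt = (7.301e-19 J) × (6.639e-16 s)
ΔEΔt = 4.847e-34 J·s

Compare to the minimum allowed value ℏ/2:
ℏ/2 = 5.273e-35 J·s

Since ΔEΔt = 4.847e-34 J·s ≥ 5.273e-35 J·s = ℏ/2,
this satisfies the uncertainty relation.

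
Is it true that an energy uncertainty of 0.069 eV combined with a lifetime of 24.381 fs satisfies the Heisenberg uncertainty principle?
Yes, it satisfies the uncertainty relation.

Calculate the product ΔEΔt:
ΔE = 0.069 eV = 1.106e-20 J
ΔEΔt = (1.106e-20 J) × (2.438e-14 s)
ΔEΔt = 2.695e-34 J·s

Compare to the minimum allowed value ℏ/2:
ℏ/2 = 5.273e-35 J·s

Since ΔEΔt = 2.695e-34 J·s ≥ 5.273e-35 J·s = ℏ/2,
this satisfies the uncertainty relation.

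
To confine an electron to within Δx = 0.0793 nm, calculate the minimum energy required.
1.515 eV

Localizing a particle requires giving it sufficient momentum uncertainty:

1. From uncertainty principle: Δp ≥ ℏ/(2Δx)
   Δp_min = (1.055e-34 J·s) / (2 × 7.930e-11 m)
   Δp_min = 6.649e-25 kg·m/s

2. This momentum uncertainty corresponds to kinetic energy:
   KE ≈ (Δp)²/(2m) = (6.649e-25)²/(2 × 9.109e-31 kg)
   KE = 2.427e-19 J = 1.515 eV

Tighter localization requires more energy.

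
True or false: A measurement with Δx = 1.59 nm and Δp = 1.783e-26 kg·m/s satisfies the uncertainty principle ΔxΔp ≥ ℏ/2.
No, it violates the uncertainty principle (impossible measurement).

Calculate the product ΔxΔp:
ΔxΔp = (1.590e-09 m) × (1.783e-26 kg·m/s)
ΔxΔp = 2.835e-35 J·s

Compare to the minimum allowed value ℏ/2:
ℏ/2 = 5.273e-35 J·s

Since ΔxΔp = 2.835e-35 J·s < 5.273e-35 J·s = ℏ/2,
the measurement violates the uncertainty principle.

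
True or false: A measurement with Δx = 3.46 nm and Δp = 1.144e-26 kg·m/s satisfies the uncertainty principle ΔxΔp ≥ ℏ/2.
No, it violates the uncertainty principle (impossible measurement).

Calculate the product ΔxΔp:
ΔxΔp = (3.460e-09 m) × (1.144e-26 kg·m/s)
ΔxΔp = 3.958e-35 J·s

Compare to the minimum allowed value ℏ/2:
ℏ/2 = 5.273e-35 J·s

Since ΔxΔp = 3.958e-35 J·s < 5.273e-35 J·s = ℏ/2,
the measurement violates the uncertainty principle.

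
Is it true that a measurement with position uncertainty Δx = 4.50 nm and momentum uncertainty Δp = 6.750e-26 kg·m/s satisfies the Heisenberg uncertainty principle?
Yes, it satisfies the uncertainty principle.

Calculate the product ΔxΔp:
ΔxΔp = (4.500e-09 m) × (6.750e-26 kg·m/s)
ΔxΔp = 3.038e-34 J·s

Compare to the minimum allowed value ℏ/2:
ℏ/2 = 5.273e-35 J·s

Since ΔxΔp = 3.038e-34 J·s ≥ 5.273e-35 J·s = ℏ/2,
the measurement satisfies the uncertainty principle.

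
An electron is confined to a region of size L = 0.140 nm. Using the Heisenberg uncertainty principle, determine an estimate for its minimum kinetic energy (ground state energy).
485.967 meV

Using the uncertainty principle to estimate ground state energy:

1. The position uncertainty is approximately the confinement size:
   Δx ≈ L = 1.400e-10 m

2. From ΔxΔp ≥ ℏ/2, the minimum momentum uncertainty is:
   Δp ≈ ℏ/(2L) = 3.766e-25 kg·m/s

3. The kinetic energy is approximately:
   KE ≈ (Δp)²/(2m) = (3.766e-25)²/(2 × 9.109e-31 kg)
   KE ≈ 7.786e-20 J = 485.967 meV

This is an order-of-magnitude estimate of the ground state energy.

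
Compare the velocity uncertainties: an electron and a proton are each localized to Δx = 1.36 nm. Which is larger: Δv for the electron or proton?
The electron has the larger minimum velocity uncertainty, by a ratio of 1836.2.

For both particles, Δp_min = ℏ/(2Δx) = 3.877e-26 kg·m/s (same for both).

The velocity uncertainty is Δv = Δp/m:
- electron: Δv = 3.877e-26 / 9.109e-31 = 4.256e+04 m/s = 42.562 km/s
- proton: Δv = 3.877e-26 / 1.673e-27 = 2.318e+01 m/s = 23.180 m/s

Ratio: 4.256e+04 / 2.318e+01 = 1836.2

The lighter particle has larger velocity uncertainty because Δv ∝ 1/m.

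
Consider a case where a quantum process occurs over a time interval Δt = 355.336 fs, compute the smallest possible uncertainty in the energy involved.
926.182 μeV

Using the energy-time uncertainty principle:
ΔEΔt ≥ ℏ/2

The minimum uncertainty in energy is:
ΔE_min = ℏ/(2Δt)
ΔE_min = (1.055e-34 J·s) / (2 × 3.553e-13 s)
ΔE_min = 1.484e-22 J = 926.182 μeV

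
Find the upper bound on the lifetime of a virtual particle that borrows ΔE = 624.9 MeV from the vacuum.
5.267 × 10^-25 s

Using the energy-time uncertainty principle:
ΔEΔt ≥ ℏ/2

For a virtual particle borrowing energy ΔE, the maximum lifetime is:
Δt_max = ℏ/(2ΔE)

Converting energy:
ΔE = 624.9 MeV = 1.001e-10 J

Δt_max = (1.055e-34 J·s) / (2 × 1.001e-10 J)
Δt_max = 5.267e-25 s = 5.267 × 10^-25 s

Virtual particles with higher borrowed energy exist for shorter times.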